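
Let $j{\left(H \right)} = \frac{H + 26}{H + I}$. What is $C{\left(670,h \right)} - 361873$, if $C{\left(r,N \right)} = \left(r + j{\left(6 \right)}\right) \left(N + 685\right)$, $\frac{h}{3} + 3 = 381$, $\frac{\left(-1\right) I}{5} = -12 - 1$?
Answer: $\frac{60895055}{71} \approx 8.5768 \cdot 10^{5}$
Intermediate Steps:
$I = 65$ ($I = - 5 \left(-12 - 1\right) = \left(-5\right) \left(-13\right) = 65$)
$h = 1134$ ($h = -9 + 3 \cdot 381 = -9 + 1143 = 1134$)
$j{\left(H \right)} = \frac{26 + H}{65 + H}$ ($j{\left(H \right)} = \frac{H + 26}{H + 65} = \frac{26 + H}{65 + H}$)
$C{\left(r,N \right)} = \left(685 + N\right) \left(\frac{32}{71} + r\right)$ ($C{\left(r,N \right)} = \left(r + \frac{26 + 6}{65 + 6}\right) \left(N + 685\right) = \left(r + \frac{1}{71} \cdot 32\right) \left(685 + N\right) = \left(r + \frac{32}{71}\right) \left(685 + N\right) = \left(\frac{32}{71} + r\right) \left(685 + N\right) = \left(685 + N\right) \left(\frac{32}{71} + r\right)$)
$C{\left(670,h \right)} - 361873 = \left(\frac{21920}{71} + 685 \cdot 670 + \frac{32}{71} \cdot 1134 + 1134 \cdot 670\right) - 361873 = \left(\frac{21920}{71} + 458950 + \frac{36288}{71} + 759780\right) - 361873 = \frac{86588038}{71} - 361873 = \frac{60895055}{71}$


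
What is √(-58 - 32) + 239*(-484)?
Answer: -115676 + 3*I*√10 ≈ -1.1568e+5 + 9.4868*I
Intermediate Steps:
√(-58 - 32) + 239*(-484) = √(-90) - 115676 = 3*I*√10 - 115676 = -115676 + 3*I*√10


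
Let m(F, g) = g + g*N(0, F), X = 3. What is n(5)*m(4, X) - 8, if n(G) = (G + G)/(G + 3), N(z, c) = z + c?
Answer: 43/4 ≈ 10.750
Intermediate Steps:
N(z, c) = c + z
n(G) = 2*G/(3 + G) (n(G) = (2*G)/(3 + G) = 2*G/(3 + G))
m(F, g) = g + F*g (m(F, g) = g + g*(F + 0) = g + g*F = g + F*g)
n(5)*m(4, X) - 8 = (2*5/(3 + 5))*(3*(1 + 4)) - 8 = (2*5/8)*(3*5) - 8 = (2*5*(1/8))*15 - 8 = (5/4)*15 - 8 = 75/4 - 8 = 43/4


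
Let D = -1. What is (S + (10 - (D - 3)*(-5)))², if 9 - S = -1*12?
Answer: 121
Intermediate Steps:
S = 21 (S = 9 - (-1)*12 = 9 - 1*(-12) = 9 + 12 = 21)
(S + (10 - (D - 3)*(-5)))² = (21 + (10 - (-1 - 3)*(-5)))² = (21 + (10 - (-4)*(-5)))² = (21 + (10 - 1*20))² = (21 + (10 - 20))² = (21 - 10)² = 11² = 121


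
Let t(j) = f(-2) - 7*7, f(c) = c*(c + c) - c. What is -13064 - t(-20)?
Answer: -13025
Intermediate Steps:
f(c) = -c + 2*c**2 (f(c) = c*(2*c) - c = 2*c**2 - c = -c + 2*c**2)
t(j) = -39 (t(j) = -2*(-1 + 2*(-2)) - 7*7 = -2*(-1 - 4) - 49 = -2*(-5) - 49 = 10 - 49 = -39)
-13064 - t(-20) = -13064 - 1*(-39) = -13064 + 39 = -13025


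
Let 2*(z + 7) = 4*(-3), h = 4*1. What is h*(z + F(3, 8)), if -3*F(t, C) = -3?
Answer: -48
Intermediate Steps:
F(t, C) = 1 (F(t, C) = -⅓*(-3) = 1)
h = 4
z = -13 (z = -7 + (4*(-3))/2 = -7 + (½)*(-12) = -7 - 6 = -13)
h*(z + F(3, 8)) = 4*(-13 + 1) = 4*(-12) = -48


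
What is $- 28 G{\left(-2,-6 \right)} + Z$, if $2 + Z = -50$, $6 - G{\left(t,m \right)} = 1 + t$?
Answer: $-248$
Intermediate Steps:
$G{\left(t,m \right)} = 5 - t$ ($G{\left(t,m \right)} = 6 - \left(1 + t\right) = 5 - t$)
$Z = -52$ ($Z = -2 - 50 = -52$)
$- 28 G{\left(-2,-6 \right)} + Z = - 28 \left(5 - -2\right) - 52 = - 28 \left(5 + 2\right) - 52 = \left(-28\right) 7 - 52 = -196 - 52 = -248$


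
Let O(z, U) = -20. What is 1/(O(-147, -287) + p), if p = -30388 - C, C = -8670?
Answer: -1/21738 ≈ -4.6002e-5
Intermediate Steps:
p = -21718 (p = -30388 - 1*(-8670) = -30388 + 8670 = -21718)
1/(O(-147, -287) + p) = 1/(-20 - 21718) = 1/(-21738) = -1/21738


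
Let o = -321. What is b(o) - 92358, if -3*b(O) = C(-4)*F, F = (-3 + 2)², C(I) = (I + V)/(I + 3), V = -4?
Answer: -277082/3 ≈ -92361.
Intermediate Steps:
C(I) = (-4 + I)/(3 + I) (C(I) = (I - 4)/(I + 3) = (-4 + I)/(3 + I))
F = 1 (F = (-1)² = 1)
b(O) = -8/3 (b(O) = -(-4 - 4)/(3 - 4)/3 = --8/(-1)/3 = -(-1*(-8))/3 = -8/3)
b(o) - 92358 = -8/3 - 92358 = -277082/3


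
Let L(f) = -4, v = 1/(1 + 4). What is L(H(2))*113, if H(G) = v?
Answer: -452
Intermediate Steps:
v = ⅕ (v = 1/5 = ⅕ ≈ 0.20000)
H(G) = ⅕
L(H(2))*113 = -4*113 = -452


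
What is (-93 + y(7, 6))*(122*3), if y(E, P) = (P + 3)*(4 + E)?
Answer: 2196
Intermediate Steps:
y(E, P) = (3 + P)*(4 + E)
(-93 + y(7, 6))*(122*3) = (-93 + (12 + 3*7 + 4*6 + 7*6))*(122*3) = (-93 + (12 + 21 + 24 + 42))*366 = (-93 + 99)*366 = 6*366 = 2196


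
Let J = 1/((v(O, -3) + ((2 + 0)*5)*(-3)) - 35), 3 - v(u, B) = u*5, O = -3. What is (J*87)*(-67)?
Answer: 5829/47 ≈ 124.02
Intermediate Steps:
v(u, B) = 3 - 5*u (v(u, B) = 3 - u*5 = 3 - 5*u)
J = -1/47 (J = 1/(((3 - 5*(-3)) + ((2 + 0)*5)*(-3)) - 35) = 1/(((3 + 15) + (2*5)*(-3)) - 35) = 1/((18 + 10*(-3)) - 35) = 1/((18 - 30) - 35) = 1/(-12 - 35) = 1/(-47) = -1/47 ≈ -0.021277)
(J*87)*(-67) = -1/47*87*(-67) = -87/47*(-67) = 5829/47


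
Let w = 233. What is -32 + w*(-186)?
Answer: -43370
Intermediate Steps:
-32 + w*(-186) = -32 + 233*(-186) = -32 - 43338 = -43370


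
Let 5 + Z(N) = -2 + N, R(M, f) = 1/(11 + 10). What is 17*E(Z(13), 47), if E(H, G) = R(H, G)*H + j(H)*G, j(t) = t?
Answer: 33592/7 ≈ 4798.9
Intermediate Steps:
R(M, f) = 1/21
Z(N) = -7 + N (Z(N) = -5 + (-2 + N) = -7 + N)
E(H, G) = H/21 + G*H (E(H, G) = H/21 + H*G = H/21 + G*H)
17*E(Z(13), 47) = 17*((-7 + 13)*(1/21 + 47)) = 17*(6*(988/21)) = 17*(1976/7) = 33592/7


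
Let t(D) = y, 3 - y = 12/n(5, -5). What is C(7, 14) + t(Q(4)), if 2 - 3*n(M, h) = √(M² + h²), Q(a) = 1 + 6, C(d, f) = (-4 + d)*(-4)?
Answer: -171/23 + 90*√2/23 ≈ -1.9009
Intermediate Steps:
C(d, f) = 16 - 4*d
Q(a) = 7
n(M, h) = ⅔ - √(M² + h²)/3
y = 3 - 12/(⅔ - 5*√2/3) (y = 3 - 12/(⅔ - √(5² + (-5)²)/3) = 3 - 12/(⅔ - √(25 + 25)/3) = 3 - 12/(⅔ - 5*√2/3) ≈ 10.099)
t(D) = 105/23 + 90*√2/23
C(7, 14) + t(Q(4)) = (16 - 4*7) + (105/23 + 90*√2/23) = (16 - 28) + (105/23 + 90*√2/23) = -12 + (105/23 + 90*√2/23) = -171/23 + 90*√2/23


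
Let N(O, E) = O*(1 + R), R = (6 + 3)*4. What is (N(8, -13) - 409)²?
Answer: 12769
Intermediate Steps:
R = 36 (R = 9*4 = 36)
N(O, E) = 37*O (N(O, E) = O*(1 + 36) = O*37 = 37*O)
(N(8, -13) - 409)² = (37*8 - 409)² = (296 - 409)² = (-113)² = 12769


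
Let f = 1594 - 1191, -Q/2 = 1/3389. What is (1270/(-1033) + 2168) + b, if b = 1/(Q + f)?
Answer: 3056959790447/1410835245 ≈ 2166.8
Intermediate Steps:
Q = -2/3389 ≈ -0.00059014
f = 403
b = 3389/1365765 (b = 1/(-2/3389 + 403) = 1/(1365765/3389) = 3389/1365765 ≈ 0.0024814)
(1270/(-1033) + 2168) + b = (1270/(-1033) + 2168) + 3389/1365765 = (1270*(-1/1033) + 2168) + 3389/1365765 = (-1270/1033 + 2168) + 3389/1365765 = 2238274/1033 + 3389/1365765 = 3056959790447/1410835245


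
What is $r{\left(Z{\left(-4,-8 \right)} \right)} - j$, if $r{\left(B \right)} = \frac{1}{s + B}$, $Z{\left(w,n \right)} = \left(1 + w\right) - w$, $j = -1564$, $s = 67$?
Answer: $\frac{106353}{68} \approx 1564.0$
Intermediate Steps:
$Z{\left(w,n \right)} = 1$
$r{\left(B \right)} = \frac{1}{67 + B}$
$r{\left(Z{\left(-4,-8 \right)} \right)} - j = \frac{1}{67 + 1} - -1564 = \frac{1}{68} + 1564 = \frac{106353}{68}$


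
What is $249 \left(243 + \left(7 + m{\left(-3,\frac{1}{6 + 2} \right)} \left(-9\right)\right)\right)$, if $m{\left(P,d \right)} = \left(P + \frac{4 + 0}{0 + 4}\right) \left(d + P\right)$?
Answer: $\frac{197457}{4} \approx 49364.0$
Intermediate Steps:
$m{\left(P,d \right)} = \left(1 + P\right) \left(P + d\right)$ ($m{\left(P,d \right)} = \left(P + \frac{4}{4}\right) \left(P + d\right) = \left(P + 4 \cdot \frac{1}{4}\right) \left(P + d\right) = \left(P + 1\right) \left(P + d\right) = \left(1 + P\right) \left(P + d\right)$)
$249 \left(243 + \left(7 + m{\left(-3,\frac{1}{6 + 2} \right)} \left(-9\right)\right)\right) = 249 \left(243 + \left(7 + \left(-3 + \frac{1}{6 + 2} + \left(-3\right)^{2} - \frac{3}{6 + 2}\right) \left(-9\right)\right)\right) = 249 \left(243 + \left(7 + \left(-3 + \frac{1}{8} + 9 - \frac{3}{8}\right) \left(-9\right)\right)\right) = 249 \left(243 + \left(7 + \frac{23}{4} \left(-9\right)\right)\right) = 249 \left(243 + \left(7 - \frac{207}{4}\right)\right) = 249 \left(243 - \frac{179}{4}\right) = 249 \cdot \frac{793}{4} = \frac{197457}{4}$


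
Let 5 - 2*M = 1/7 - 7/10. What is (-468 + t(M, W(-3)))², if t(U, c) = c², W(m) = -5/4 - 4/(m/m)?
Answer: 49660209/256 ≈ 1.9399e+5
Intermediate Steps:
W(m) = -21/4 (W(m) = -5*¼ - 4/1 = -5/4 - 4*1 = -5/4 - 4 = -21/4)
M = 389/140 (M = 5/2 - (1/7 - 7/10)/2 = 5/2 - (1*(⅐) - 7*⅒)/2 = 5/2 - (⅐ - 7/10)/2 = 5/2 - ½*(-39/70) = 5/2 + 39/140 = 389/140 ≈ 2.7786)
(-468 + t(M, W(-3)))² = (-468 + (-21/4)²)² = (-468 + 441/16)² = (-7047/16)² = 49660209/256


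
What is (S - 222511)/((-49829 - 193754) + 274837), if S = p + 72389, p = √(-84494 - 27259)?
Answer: -75061/15627 + I*√12417/10418 ≈ -4.8033 + 0.010696*I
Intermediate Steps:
p = 3*I*√12417 (p = √(-111753) = 3*I*√12417 ≈ 334.29*I)
S = 72389 + 3*I*√12417 (S = 3*I*√12417 + 72389 = 72389 + 3*I*√12417 ≈ 72389.0 + 334.29*I)
(S - 222511)/((-49829 - 193754) + 274837) = ((72389 + 3*I*√12417) - 222511)/((-49829 - 193754) + 274837) = (-150122 + 3*I*√12417)/(-243583 + 274837) = (-150122 + 3*I*√12417)/31254 = (-150122 + 3*I*√12417)*(1/31254) = -75061/15627 + I*√12417/10418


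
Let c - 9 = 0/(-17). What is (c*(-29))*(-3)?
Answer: 783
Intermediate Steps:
c = 9 (c = 9 + 0/(-17) = 9 + 0*(-1/17) = 9 + 0 = 9)
(c*(-29))*(-3) = (9*(-29))*(-3) = -261*(-3) = 783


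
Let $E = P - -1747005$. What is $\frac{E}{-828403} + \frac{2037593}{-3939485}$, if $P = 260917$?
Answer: $- \frac{9598126754149}{3263481192455} \approx -2.9411$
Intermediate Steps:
$E = 2007922$ ($E = 260917 - -1747005 = 260917 + 1747005 = 2007922$)
$\frac{E}{-828403} + \frac{2037593}{-3939485} = \frac{2007922}{-828403} + \frac{2037593}{-3939485} = 2007922 \left(- \frac{1}{828403}\right) + 2037593 \left(- \frac{1}{3939485}\right) = - \frac{2007922}{828403} - \frac{2037593}{3939485} = - \frac{9598126754149}{3263481192455}$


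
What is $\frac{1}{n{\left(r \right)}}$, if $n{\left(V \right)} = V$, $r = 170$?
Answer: $\frac{1}{170} \approx 0.0058824$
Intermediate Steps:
$\frac{1}{n{\left(r \right)}} = \frac{1}{170}$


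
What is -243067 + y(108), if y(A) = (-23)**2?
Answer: -242538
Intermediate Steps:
y(A) = 529
-243067 + y(108) = -243067 + 529 = -242538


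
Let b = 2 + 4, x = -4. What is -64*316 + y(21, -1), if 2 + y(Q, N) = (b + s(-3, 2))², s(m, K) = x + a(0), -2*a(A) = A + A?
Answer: -20222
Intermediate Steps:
a(A) = -A (a(A) = -(A + A)/2 = -A)
b = 6
s(m, K) = -4 (s(m, K) = -4 - 1*0 = -4 + 0 = -4)
y(Q, N) = 2 (y(Q, N) = -2 + (6 - 4)² = -2 + 2² = -2 + 4 = 2)
-64*316 + y(21, -1) = -64*316 + 2 = -20224 + 2 = -20222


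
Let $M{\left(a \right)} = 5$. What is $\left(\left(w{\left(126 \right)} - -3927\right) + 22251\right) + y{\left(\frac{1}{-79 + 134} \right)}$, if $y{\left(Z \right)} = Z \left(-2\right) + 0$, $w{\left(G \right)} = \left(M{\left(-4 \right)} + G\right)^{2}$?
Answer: $\frac{2383643}{55} \approx 43339.0$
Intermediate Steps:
$w{\left(G \right)} = \left(5 + G\right)^{2}$
$y{\left(Z \right)} = - 2 Z$ ($y{\left(Z \right)} = - 2 Z + 0 = - 2 Z$)
$\left(\left(w{\left(126 \right)} - -3927\right) + 22251\right) + y{\left(\frac{1}{-79 + 134} \right)} = \left(\left(\left(5 + 126\right)^{2} - -3927\right) + 22251\right) - \frac{2}{-79 + 134} = \left(\left(131^{2} + 3927\right) + 22251\right) - \frac{2}{55} = \left(\left(17161 + 3927\right) + 22251\right) - \frac{2}{55} = \left(21088 + 22251\right) - \frac{2}{55} = 43339 - \frac{2}{55} = \frac{2383643}{55}$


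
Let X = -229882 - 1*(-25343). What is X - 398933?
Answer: -603472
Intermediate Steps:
X = -204539 (X = -229882 + 25343 = -204539)
X - 398933 = -204539 - 398933 = -603472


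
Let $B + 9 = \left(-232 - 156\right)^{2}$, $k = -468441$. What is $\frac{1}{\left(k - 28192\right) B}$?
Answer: $- \frac{1}{74760648655} \approx -1.3376 \cdot 10^{-11}$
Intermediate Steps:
$B = 150535$ ($B = -9 + \left(-232 - 156\right)^{2} = -9 + \left(-388\right)^{2} = -9 + 150544 = 150535$)
$\frac{1}{\left(k - 28192\right) B} = \frac{1}{\left(-468441 - 28192\right) 150535} = \frac{1}{-496633} \cdot \frac{1}{150535} = \left(- \frac{1}{496633}\right) \frac{1}{150535} = - \frac{1}{74760648655}$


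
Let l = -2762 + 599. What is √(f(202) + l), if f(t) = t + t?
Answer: I*√1759 ≈ 41.94*I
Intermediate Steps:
f(t) = 2*t
l = -2163
√(f(202) + l) = √(2*202 - 2163) = √(404 - 2163) = √(-1759) = I*√1759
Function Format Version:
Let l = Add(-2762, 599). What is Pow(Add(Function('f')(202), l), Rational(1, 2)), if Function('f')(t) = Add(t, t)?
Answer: Mul(I, Pow(1759, Rational(1, 2))) ≈ Mul(41.940, I)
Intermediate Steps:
Function('f')(t) = Mul(2, t)
l = -2163
Pow(Add(Function('f')(202), l), Rational(1, 2)) = Pow(Add(Mul(2, 202), -2163), Rational(1, 2)) = Pow(Add(404, -2163), Rational(1, 2)) = Pow(-1759, Rational(1, 2)) = Mul(I, Pow(1759, Rational(1, 2)))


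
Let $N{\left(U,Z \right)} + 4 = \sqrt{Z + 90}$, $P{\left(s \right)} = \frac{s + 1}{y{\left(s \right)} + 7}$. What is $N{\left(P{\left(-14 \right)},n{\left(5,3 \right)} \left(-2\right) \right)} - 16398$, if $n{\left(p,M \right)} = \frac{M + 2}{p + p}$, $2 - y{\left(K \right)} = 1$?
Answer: $-16402 + \sqrt{89} \approx -16393.0$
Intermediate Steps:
$y{\left(K \right)} = 1$ ($y{\left(K \right)} = 2 - 1 = 1$)
$n{\left(p,M \right)} = \frac{2 + M}{2 p}$
$P{\left(s \right)} = \frac{1}{8} + \frac{s}{8}$ ($P{\left(s \right)} = \frac{s + 1}{1 + 7} = \frac{1 + s}{8} = \left(1 + s\right) \frac{1}{8} = \frac{1}{8} + \frac{s}{8}$)
$N{\left(U,Z \right)} = -4 + \sqrt{90 + Z}$ ($N{\left(U,Z \right)} = -4 + \sqrt{Z + 90} = -4 + \sqrt{90 + Z}$)
$N{\left(P{\left(-14 \right)},n{\left(5,3 \right)} \left(-2\right) \right)} - 16398 = \left(-4 + \sqrt{90 + \frac{2 + 3}{2 \cdot 5} \left(-2\right)}\right) - 16398 = \left(-4 + \sqrt{90 + \frac{1}{2} \cdot \frac{1}{5} \cdot 5 \left(-2\right)}\right) - 16398 = \left(-4 + \sqrt{90 + \frac{1}{2} \left(-2\right)}\right) - 16398 = \left(-4 + \sqrt{90 - 1}\right) - 16398 = \left(-4 + \sqrt{89}\right) - 16398 = -16402 + \sqrt{89}$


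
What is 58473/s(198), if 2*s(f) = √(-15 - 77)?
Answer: -58473*I*√23/23 ≈ -12192.0*I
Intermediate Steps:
s(f) = I*√23 (s(f) = √(-15 - 77)/2 = √(-92)/2 = (2*I*√23)/2 = I*√23)
58473/s(198) = 58473/((I*√23)) = 58473*(-I*√23/23) = -58473*I*√23/23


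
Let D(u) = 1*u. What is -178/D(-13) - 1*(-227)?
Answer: 3129/13 ≈ 240.69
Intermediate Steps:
D(u) = u
-178/D(-13) - 1*(-227) = -178/(-13) - 1*(-227) = -178*(-1/13) + 227 = 178/13 + 227 = 3129/13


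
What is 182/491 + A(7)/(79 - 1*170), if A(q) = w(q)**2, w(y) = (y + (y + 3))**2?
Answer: -40992249/44681 ≈ -917.44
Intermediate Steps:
w(y) = (3 + 2*y)**2 (w(y) = (y + (3 + y))**2 = (3 + 2*y)**2)
A(q) = (3 + 2*q)**4 (A(q) = ((3 + 2*q)**2)**2 = (3 + 2*q)**4)
182/491 + A(7)/(79 - 1*170) = 182/491 + (3 + 2*7)**4/(79 - 1*170) = 182*(1/491) + (3 + 14)**4/(79 - 170) = 182/491 + 17**4/(-91) = 182/491 + 83521*(-1/91) = 182/491 - 83521/91 = -40992249/44681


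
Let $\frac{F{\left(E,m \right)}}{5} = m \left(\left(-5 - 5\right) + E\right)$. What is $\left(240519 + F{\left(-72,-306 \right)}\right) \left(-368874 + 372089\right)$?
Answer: $1176622485$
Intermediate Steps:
$F{\left(E,m \right)} = 5 m \left(-10 + E\right)$ ($F{\left(E,m \right)} = 5 m \left(\left(-5 - 5\right) + E\right) = 5 m \left(-10 + E\right)$)
$\left(240519 + F{\left(-72,-306 \right)}\right) \left(-368874 + 372089\right) = \left(240519 + 5 \left(-306\right) \left(-10 - 72\right)\right) \left(-368874 + 372089\right) = \left(240519 + 5 \left(-306\right) \left(-82\right)\right) 3215 = \left(240519 + 125460\right) 3215 = 365979 \cdot 3215 = 1176622485$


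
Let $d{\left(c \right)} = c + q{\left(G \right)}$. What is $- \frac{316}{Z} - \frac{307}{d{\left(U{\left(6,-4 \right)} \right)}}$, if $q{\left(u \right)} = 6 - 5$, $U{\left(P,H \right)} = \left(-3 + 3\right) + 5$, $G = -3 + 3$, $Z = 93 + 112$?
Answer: $- \frac{64831}{1230} \approx -52.708$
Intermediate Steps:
$Z = 205$
$G = 0$
$U{\left(P,H \right)} = 5$ ($U{\left(P,H \right)} = 0 + 5 = 5$)
$q{\left(u \right)} = 1$ ($q{\left(u \right)} = 6 - 5 = 1$)
$d{\left(c \right)} = 1 + c$ ($d{\left(c \right)} = c + 1 = 1 + c$)
$- \frac{316}{Z} - \frac{307}{d{\left(U{\left(6,-4 \right)} \right)}} = - \frac{316}{205} - \frac{307}{1 + 5} = \left(-316\right) \frac{1}{205} - \frac{307}{6} = - \frac{316}{205} - \frac{307}{6} = - \frac{64831}{1230}$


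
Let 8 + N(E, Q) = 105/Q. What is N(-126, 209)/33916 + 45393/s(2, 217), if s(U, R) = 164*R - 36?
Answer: 7311591557/5727462752 ≈ 1.2766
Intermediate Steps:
s(U, R) = -36 + 164*R
N(E, Q) = -8 + 105/Q
N(-126, 209)/33916 + 45393/s(2, 217) = (-8 + 105/209)/33916 + 45393/(-36 + 164*217) = (-8 + 105*(1/209))*(1/33916) + 45393/(-36 + 35588) = (-8 + 105/209)*(1/33916) + 45393/35552 = -1567/209*1/33916 + 45393*(1/35552) = -1567/7088444 + 45393/35552 = 7311591557/5727462752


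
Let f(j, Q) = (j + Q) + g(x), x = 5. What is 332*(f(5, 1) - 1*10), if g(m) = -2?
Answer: -1992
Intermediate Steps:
f(j, Q) = -2 + Q + j (f(j, Q) = (j + Q) - 2 = (Q + j) - 2 = -2 + Q + j)
332*(f(5, 1) - 1*10) = 332*((-2 + 1 + 5) - 1*10) = 332*(4 - 10) = 332*(-6) = -1992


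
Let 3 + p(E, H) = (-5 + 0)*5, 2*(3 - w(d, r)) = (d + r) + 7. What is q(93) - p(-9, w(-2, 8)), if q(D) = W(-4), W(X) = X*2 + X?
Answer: 16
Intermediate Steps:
w(d, r) = -½ - d/2 - r/2 (w(d, r) = 3 - ((d + r) + 7)/2 = 3 - (7 + d + r)/2 = 3 + (-7/2 - d/2 - r/2) = -½ - d/2 - r/2)
p(E, H) = -28 (p(E, H) = -3 + (-5 + 0)*5 = -3 - 5*5 = -3 - 25 = -28)
W(X) = 3*X (W(X) = 2*X + X = 3*X)
q(D) = -12 (q(D) = 3*(-4) = -12)
q(93) - p(-9, w(-2, 8)) = -12 - 1*(-28) = -12 + 28 = 16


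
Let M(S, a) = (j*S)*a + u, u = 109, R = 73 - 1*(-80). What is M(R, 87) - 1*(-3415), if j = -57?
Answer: -755203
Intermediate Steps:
R = 153 (R = 73 + 80 = 153)
M(S, a) = 109 - 57*S*a (M(S, a) = (-57*S)*a + 109 = -57*S*a + 109 = 109 - 57*S*a)
M(R, 87) - 1*(-3415) = (109 - 57*153*87) - 1*(-3415) = (109 - 758727) + 3415 = -758618 + 3415 = -755203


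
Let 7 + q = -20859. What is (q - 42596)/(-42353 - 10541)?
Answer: 31731/26447 ≈ 1.1998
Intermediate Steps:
q = -20866 (q = -7 - 20859 = -20866)
(q - 42596)/(-42353 - 10541) = (-20866 - 42596)/(-42353 - 10541) = -63462/(-52894) = -63462*(-1/52894) = 31731/26447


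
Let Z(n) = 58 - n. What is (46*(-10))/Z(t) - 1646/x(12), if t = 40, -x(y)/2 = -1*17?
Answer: -11317/153 ≈ -73.967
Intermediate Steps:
x(y) = 34 (x(y) = -(-2)*17 = -2*(-17) = 34)
(46*(-10))/Z(t) - 1646/x(12) = (46*(-10))/(58 - 1*40) - 1646/34 = -460/(58 - 40) - 1646*1/34 = -460/18 - 823/17 = -460*1/18 - 823/17 = -230/9 - 823/17 = -11317/153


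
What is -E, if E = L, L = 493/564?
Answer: -493/564 ≈ -0.87411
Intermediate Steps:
L = 493/564 (L = 493*(1/564) = 493/564 ≈ 0.87411)
E = 493/564 ≈ 0.87411
-E = -1*493/564 = -493/564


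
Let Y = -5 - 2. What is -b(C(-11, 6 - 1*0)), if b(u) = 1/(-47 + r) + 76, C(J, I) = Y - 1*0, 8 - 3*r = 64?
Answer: -14969/197 ≈ -75.985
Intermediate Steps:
r = -56/3 (r = 8/3 - 1/3*64 = 8/3 - 64/3 = -56/3 ≈ -18.667)
Y = -7
C(J, I) = -7 (C(J, I) = -7 - 1*0 = -7 + 0 = -7)
b(u) = 14969/197 (b(u) = 1/(-47 - 56/3) + 76 = 1/(-197/3) + 76 = -3/197 + 76 = 14969/197)
-b(C(-11, 6 - 1*0)) = -1*14969/197 = -14969/197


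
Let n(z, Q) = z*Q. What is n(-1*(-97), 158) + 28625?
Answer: 43951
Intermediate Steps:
n(z, Q) = Q*z
n(-1*(-97), 158) + 28625 = 158*(-1*(-97)) + 28625 = 158*97 + 28625 = 15326 + 28625 = 43951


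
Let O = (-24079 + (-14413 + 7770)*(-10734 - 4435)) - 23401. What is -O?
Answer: -100720187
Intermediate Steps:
O = 100720187 (O = (-24079 - 6643*(-15169)) - 23401 = (-24079 + 100767667) - 23401 = 100743588 - 23401 = 100720187)
-O = -1*100720187 = -100720187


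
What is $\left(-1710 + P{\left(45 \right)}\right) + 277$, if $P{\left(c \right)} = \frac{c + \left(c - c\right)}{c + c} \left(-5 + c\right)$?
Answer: $-1413$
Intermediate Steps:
$P{\left(c \right)} = - \frac{5}{2} + \frac{c}{2}$ ($P{\left(c \right)} = \frac{c + 0}{2 c} \left(-5 + c\right) = c \frac{1}{2 c} \left(-5 + c\right) = \frac{-5 + c}{2} = - \frac{5}{2} + \frac{c}{2}$)
$\left(-1710 + P{\left(45 \right)}\right) + 277 = \left(-1710 + \left(- \frac{5}{2} + \frac{1}{2} \cdot 45\right)\right) + 277 = \left(-1710 + \left(- \frac{5}{2} + \frac{45}{2}\right)\right) + 277 = \left(-1710 + 20\right) + 277 = -1690 + 277 = -1413$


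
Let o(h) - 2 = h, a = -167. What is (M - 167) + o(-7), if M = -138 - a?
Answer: -143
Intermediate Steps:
o(h) = 2 + h
M = 29 (M = -138 - 1*(-167) = -138 + 167 = 29)
(M - 167) + o(-7) = (29 - 167) + (2 - 7) = -138 - 5 = -143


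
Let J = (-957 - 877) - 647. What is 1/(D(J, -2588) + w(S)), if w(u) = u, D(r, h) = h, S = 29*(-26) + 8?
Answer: -1/3334 ≈ -0.00029994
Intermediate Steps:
S = -746 (S = -754 + 8 = -746)
J = -2481 (J = -1834 - 647 = -2481)
1/(D(J, -2588) + w(S)) = 1/(-2588 - 746) = 1/(-3334) = -1/3334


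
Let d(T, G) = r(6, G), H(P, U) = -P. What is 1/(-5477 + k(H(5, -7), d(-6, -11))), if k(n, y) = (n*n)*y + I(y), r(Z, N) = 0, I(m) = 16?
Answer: -1/5461 ≈ -0.00018312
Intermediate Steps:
d(T, G) = 0
k(n, y) = 16 + y*n² (k(n, y) = (n*n)*y + 16 = n²*y + 16 = y*n² + 16 = 16 + y*n²)
1/(-5477 + k(H(5, -7), d(-6, -11))) = 1/(-5477 + (16 + 0*(-1*5)²)) = 1/(-5477 + (16 + 0*(-5)²)) = 1/(-5477 + (16 + 0*25)) = 1/(-5477 + (16 + 0)) = 1/(-5477 + 16) = 1/(-5461) = -1/5461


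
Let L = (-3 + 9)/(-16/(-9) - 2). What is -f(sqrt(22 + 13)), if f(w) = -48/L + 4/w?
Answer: -16/9 - 4*sqrt(35)/35 ≈ -2.4539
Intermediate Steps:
L = -27 (L = 6/(-16*(-1/9) - 2) = 6/(16/9 - 2) = 6/(-2/9) = 6*(-9/2) = -27)
f(w) = 16/9 + 4/w (f(w) = -48/(-27) + 4/w = -48*(-1/27) + 4/w = 16/9 + 4/w)
-f(sqrt(22 + 13)) = -(16/9 + 4/(sqrt(22 + 13))) = -(16/9 + 4/(sqrt(35))) = -(16/9 + 4*(sqrt(35)/35)) = -(16/9 + 4*sqrt(35)/35) = -16/9 - 4*sqrt(35)/35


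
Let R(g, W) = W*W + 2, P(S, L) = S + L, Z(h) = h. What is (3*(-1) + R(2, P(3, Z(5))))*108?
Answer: 6804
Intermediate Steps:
P(S, L) = L + S
R(g, W) = 2 + W² (R(g, W) = W² + 2 = 2 + W²)
(3*(-1) + R(2, P(3, Z(5))))*108 = (3*(-1) + (2 + (5 + 3)²))*108 = (-3 + (2 + 8²))*108 = (-3 + (2 + 64))*108 = (-3 + 66)*108 = 63*108 = 6804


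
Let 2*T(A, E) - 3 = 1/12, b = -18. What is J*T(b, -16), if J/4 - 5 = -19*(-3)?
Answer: 1147/3 ≈ 382.33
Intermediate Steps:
T(A, E) = 37/24 (T(A, E) = 3/2 + (1/2)/12 = 3/2 + (1/2)*(1/12) = 3/2 + 1/24 = 37/24)
J = 248 (J = 20 + 4*(-19*(-3)) = 20 + 4*57 = 20 + 228 = 248)
J*T(b, -16) = 248*(37/24) = 1147/3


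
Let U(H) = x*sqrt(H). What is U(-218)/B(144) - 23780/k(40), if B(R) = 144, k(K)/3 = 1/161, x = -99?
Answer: -3828580/3 - 11*I*sqrt(218)/16 ≈ -1.2762e+6 - 10.151*I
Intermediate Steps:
k(K) = 3/161
U(H) = -99*sqrt(H)
U(-218)/B(144) - 23780/k(40) = -99*I*sqrt(218)/144 - 23780/3/161 = -99*I*sqrt(218)*(1/144) - 23780*161/3 = -99*I*sqrt(218)*(1/144) - 3828580/3 = -11*I*sqrt(218)/16 - 3828580/3 = -3828580/3 - 11*I*sqrt(218)/16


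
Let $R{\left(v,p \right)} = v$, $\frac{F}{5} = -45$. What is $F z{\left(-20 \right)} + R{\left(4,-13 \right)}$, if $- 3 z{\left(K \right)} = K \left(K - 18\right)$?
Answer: $57004$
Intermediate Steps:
$F = -225$ ($F = 5 \left(-45\right) = -225$)
$z{\left(K \right)} = - \frac{K \left(-18 + K\right)}{3}$ ($z{\left(K \right)} = - \frac{K \left(K - 18\right)}{3} = - \frac{K \left(-18 + K\right)}{3}$)
$F z{\left(-20 \right)} + R{\left(4,-13 \right)} = - 225 \cdot \frac{1}{3} \left(-20\right) \left(18 - -20\right) + 4 = - 225 \cdot \frac{1}{3} \left(-20\right) \left(18 + 20\right) + 4 = - 225 \cdot \frac{1}{3} \left(-20\right) 38 + 4 = \left(-225\right) \left(- \frac{760}{3}\right) + 4 = 57000 + 4 = 57004$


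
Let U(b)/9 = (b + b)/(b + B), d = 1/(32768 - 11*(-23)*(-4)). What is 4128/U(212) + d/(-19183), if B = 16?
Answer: 7963140149003/32286293444 ≈ 246.64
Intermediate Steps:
d = 1/31756 (d = 1/(32768 + 253*(-4)) = 1/(32768 - 1012) = 1/31756 ≈ 3.1490e-5)
U(b) = 18*b/(16 + b) (U(b) = 9*((b + b)/(b + 16)) = 9*((2*b)/(16 + b)) = 9*(2*b/(16 + b)) = 18*b/(16 + b))
4128/U(212) + d/(-19183) = 4128/((18*212/(16 + 212))) + (1/31756)/(-19183) = 4128/((18*212/228)) + (1/31756)*(-1/19183) = 4128/((18*212*(1/228))) - 1/609175348 = 4128/(318/19) - 1/609175348 = 4128*(19/318) - 1/609175348 = 13072/53 - 1/609175348 = 7963140149003/32286293444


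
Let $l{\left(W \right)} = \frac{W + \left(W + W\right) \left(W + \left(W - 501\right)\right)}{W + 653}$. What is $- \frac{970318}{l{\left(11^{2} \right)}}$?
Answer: $\frac{751026132}{62557} \approx 12005.0$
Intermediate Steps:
$l{\left(W \right)} = \frac{W + 2 W \left(-501 + 2 W\right)}{653 + W}$ ($l{\left(W \right)} = \frac{W + 2 W \left(W + \left(-501 + W\right)\right)}{653 + W} = \frac{W + 2 W \left(-501 + 2 W\right)}{653 + W}$)
$- \frac{970318}{l{\left(11^{2} \right)}} = - \frac{970318}{11^{2} \frac{1}{653 + 11^{2}} \left(-1001 + 4 \cdot 11^{2}\right)} = - \frac{970318}{121 \frac{1}{653 + 121} \left(-1001 + 4 \cdot 121\right)} = - \frac{970318}{121 \cdot \frac{1}{774} \left(-1001 + 484\right)} = - \frac{970318}{121 \cdot \frac{1}{774} \left(-517\right)} = - \frac{970318}{- \frac{62557}{774}} = \left(-970318\right) \left(- \frac{774}{62557}\right) = \frac{751026132}{62557}$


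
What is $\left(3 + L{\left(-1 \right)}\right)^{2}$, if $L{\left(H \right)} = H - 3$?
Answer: $1$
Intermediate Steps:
$L{\left(H \right)} = -3 + H$
$\left(3 + L{\left(-1 \right)}\right)^{2} = \left(3 - 4\right)^{2} = \left(-1\right)^{2} = 1$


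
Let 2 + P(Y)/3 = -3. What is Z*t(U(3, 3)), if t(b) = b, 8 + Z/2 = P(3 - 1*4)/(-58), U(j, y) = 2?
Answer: -898/29 ≈ -30.966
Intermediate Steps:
P(Y) = -15 (P(Y) = -6 + 3*(-3) = -6 - 9 = -15)
Z = -449/29 (Z = -16 + 2*(-15/(-58)) = -16 + 2*(-15*(-1/58)) = -16 + 2*(15/58) = -16 + 15/29 = -449/29 ≈ -15.483)
Z*t(U(3, 3)) = -449/29*2 = -898/29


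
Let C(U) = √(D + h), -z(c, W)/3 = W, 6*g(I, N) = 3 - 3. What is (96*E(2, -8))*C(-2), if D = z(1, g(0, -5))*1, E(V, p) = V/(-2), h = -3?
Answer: -96*I*√3 ≈ -166.28*I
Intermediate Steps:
g(I, N) = 0 (g(I, N) = (3 - 3)/6 = (⅙)*0 = 0)
z(c, W) = -3*W
E(V, p) = -V/2 (E(V, p) = V*(-½) = -V/2)
D = 0 (D = -3*0*1 = 0*1 = 0)
C(U) = I*√3 (C(U) = √(0 - 3) = √(-3) = I*√3)
(96*E(2, -8))*C(-2) = (96*(-½*2))*(I*√3) = (96*(-1))*(I*√3) = -96*I*√3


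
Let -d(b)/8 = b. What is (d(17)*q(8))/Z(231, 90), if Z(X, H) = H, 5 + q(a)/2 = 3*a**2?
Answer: -25432/45 ≈ -565.16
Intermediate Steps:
d(b) = -8*b
q(a) = -10 + 6*a**2 (q(a) = -10 + 2*(3*a**2) = -10 + 6*a**2)
(d(17)*q(8))/Z(231, 90) = ((-8*17)*(-10 + 6*8**2))/90 = -136*(-10 + 6*64)*(1/90) = -136*(-10 + 384)*(1/90) = -136*374*(1/90) = -50864*1/90 = -25432/45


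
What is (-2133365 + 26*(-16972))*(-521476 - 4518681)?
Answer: 12976574698009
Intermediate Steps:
(-2133365 + 26*(-16972))*(-521476 - 4518681) = (-2133365 - 441272)*(-5040157) = -2574637*(-5040157) = 12976574698009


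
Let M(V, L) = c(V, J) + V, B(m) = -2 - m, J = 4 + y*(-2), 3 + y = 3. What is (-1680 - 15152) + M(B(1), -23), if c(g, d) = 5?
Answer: -16830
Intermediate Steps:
y = 0 (y = -3 + 3 = 0)
J = 4 (J = 4 + 0*(-2) = 4 + 0 = 4)
M(V, L) = 5 + V
(-1680 - 15152) + M(B(1), -23) = (-1680 - 15152) + (5 + (-2 - 1*1)) = -16832 + (5 + (-2 - 1)) = -16832 + (5 - 3) = -16832 + 2 = -16830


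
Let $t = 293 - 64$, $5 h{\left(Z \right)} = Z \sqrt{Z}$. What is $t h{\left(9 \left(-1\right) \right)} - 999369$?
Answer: $-999369 - \frac{6183 i}{5} \approx -9.9937 \cdot 10^{5} - 1236.6 i$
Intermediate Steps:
$h{\left(Z \right)} = \frac{Z^{\frac{3}{2}}}{5}$ ($h{\left(Z \right)} = \frac{Z \sqrt{Z}}{5} = \frac{Z^{\frac{3}{2}}}{5}$)
$t = 229$ ($t = 293 - 64 = 229$)
$t h{\left(9 \left(-1\right) \right)} - 999369 = 229 \frac{\left(9 \left(-1\right)\right)^{\frac{3}{2}}}{5} - 999369 = 229 \frac{\left(-9\right)^{\frac{3}{2}}}{5} - 999369 = 229 \frac{\left(-27\right) i}{5} - 999369 = 229 \left(- \frac{27 i}{5}\right) - 999369 = - \frac{6183 i}{5} - 999369 = -999369 - \frac{6183 i}{5}$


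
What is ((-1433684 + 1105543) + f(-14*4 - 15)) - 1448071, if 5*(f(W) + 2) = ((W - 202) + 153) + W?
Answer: -8881261/5 ≈ -1.7763e+6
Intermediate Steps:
f(W) = -59/5 + 2*W/5 (f(W) = -2 + (((W - 202) + 153) + W)/5 = -2 + (((-202 + W) + 153) + W)/5 = -2 + ((-49 + W) + W)/5 = -2 + (-49 + 2*W)/5 = -2 + (-49/5 + 2*W/5) = -59/5 + 2*W/5)
((-1433684 + 1105543) + f(-14*4 - 15)) - 1448071 = ((-1433684 + 1105543) + (-59/5 + 2*(-14*4 - 15)/5)) - 1448071 = (-328141 + (-59/5 + 2*(-56 - 15)/5)) - 1448071 = (-328141 + (-59/5 + (⅖)*(-71))) - 1448071 = (-328141 + (-59/5 - 142/5)) - 1448071 = (-328141 - 201/5) - 1448071 = -1640906/5 - 1448071 = -8881261/5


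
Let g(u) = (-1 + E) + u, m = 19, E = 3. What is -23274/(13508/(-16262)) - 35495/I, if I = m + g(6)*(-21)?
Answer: 14218313218/503173 ≈ 28257.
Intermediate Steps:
g(u) = 2 + u (g(u) = (-1 + 3) + u = 2 + u)
I = -149 (I = 19 + (2 + 6)*(-21) = 19 + 8*(-21) = 19 - 168 = -149)
-23274/(13508/(-16262)) - 35495/I = -23274/(13508/(-16262)) - 35495/(-149) = -23274/(13508*(-1/16262)) - 35495*(-1/149) = -23274/(-6754/8131) + 35495/149 = -23274*(-8131/6754) + 35495/149 = 94620447/3377 + 35495/149 = 14218313218/503173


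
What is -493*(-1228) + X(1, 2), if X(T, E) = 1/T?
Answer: 605405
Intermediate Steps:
-493*(-1228) + X(1, 2) = -493*(-1228) + 1/1 = 605404 + 1 = 605405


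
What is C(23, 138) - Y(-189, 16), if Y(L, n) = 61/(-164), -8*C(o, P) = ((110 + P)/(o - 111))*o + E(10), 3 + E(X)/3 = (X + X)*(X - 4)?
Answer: -63863/1804 ≈ -35.401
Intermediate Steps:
E(X) = -9 + 6*X*(-4 + X) (E(X) = -9 + 3*((X + X)*(X - 4)) = -9 + 3*((2*X)*(-4 + X)) = -9 + 3*(2*X*(-4 + X)) = -9 + 6*X*(-4 + X))
C(o, P) = -351/8 - o*(110 + P)/(8*(-111 + o)) (C(o, P) = -(((110 + P)/(o - 111))*o + (-9 - 24*10 + 6*10²))/8 = -(((110 + P)/(-111 + o))*o + (-9 - 240 + 6*100))/8 = -(((110 + P)/(-111 + o))*o + (-9 - 240 + 600))/8 = -(o*(110 + P)/(-111 + o) + 351)/8 = -(351 + o*(110 + P)/(-111 + o))/8 = -351/8 - o*(110 + P)/(8*(-111 + o)))
Y(L, n) = -61/164 (Y(L, n) = 61*(-1/164) = -61/164)
C(23, 138) - Y(-189, 16) = (38961 - 461*23 - 1*138*23)/(8*(-111 + 23)) - 1*(-61/164) = (⅛)*(38961 - 10603 - 3174)/(-88) + 61/164 = (⅛)*(-1/88)*25184 + 61/164 = -787/22 + 61/164 = -63863/1804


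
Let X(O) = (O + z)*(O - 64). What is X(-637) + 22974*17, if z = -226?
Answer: 995521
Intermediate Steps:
X(O) = (-226 + O)*(-64 + O) (X(O) = (O - 226)*(O - 64) = (-226 + O)*(-64 + O))
X(-637) + 22974*17 = (14464 + (-637)**2 - 290*(-637)) + 22974*17 = (14464 + 405769 + 184730) + 390558 = 604963 + 390558 = 995521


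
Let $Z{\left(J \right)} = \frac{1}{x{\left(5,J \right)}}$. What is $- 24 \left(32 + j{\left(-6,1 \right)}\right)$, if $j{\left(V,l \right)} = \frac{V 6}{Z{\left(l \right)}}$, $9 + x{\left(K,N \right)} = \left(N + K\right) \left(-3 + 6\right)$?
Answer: $7008$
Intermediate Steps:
$x{\left(K,N \right)} = -9 + 3 K + 3 N$ ($x{\left(K,N \right)} = -9 + \left(N + K\right) \left(-3 + 6\right) = -9 + \left(K + N\right) 3 = -9 + \left(3 K + 3 N\right) = -9 + 3 K + 3 N$)
$Z{\left(J \right)} = \frac{1}{6 + 3 J}$ ($Z{\left(J \right)} = \frac{1}{-9 + 3 \cdot 5 + 3 J} = \frac{1}{-9 + 15 + 3 J} = \frac{1}{6 + 3 J}$)
$j{\left(V,l \right)} = 6 V \left(6 + 3 l\right)$ ($j{\left(V,l \right)} = \frac{V 6}{\frac{1}{3} \frac{1}{2 + l}} = 6 V \left(6 + 3 l\right)$)
$- 24 \left(32 + j{\left(-6,1 \right)}\right) = - 24 \left(32 + 18 \left(-6\right) \left(2 + 1\right)\right) = - 24 \left(32 + 18 \left(-6\right) 3\right) = - 24 \left(32 - 324\right) = \left(-24\right) \left(-292\right) = 7008$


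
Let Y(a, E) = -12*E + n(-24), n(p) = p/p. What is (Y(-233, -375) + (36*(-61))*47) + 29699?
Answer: -69012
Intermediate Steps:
n(p) = 1
Y(a, E) = 1 - 12*E (Y(a, E) = -12*E + 1 = 1 - 12*E)
(Y(-233, -375) + (36*(-61))*47) + 29699 = ((1 - 12*(-375)) + (36*(-61))*47) + 29699 = ((1 + 4500) - 2196*47) + 29699 = (4501 - 103212) + 29699 = -98711 + 29699 = -69012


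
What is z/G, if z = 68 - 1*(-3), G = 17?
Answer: 71/17 ≈ 4.1765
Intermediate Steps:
z = 71 (z = 68 + 3 = 71)
z/G = 71/17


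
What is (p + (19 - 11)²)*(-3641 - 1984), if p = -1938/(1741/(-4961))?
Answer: -54707861250/1741 ≈ -3.1423e+7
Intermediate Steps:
p = 9614418/1741 (p = -1938/(1741*(-1/4961)) = -1938/(-1741/4961) = -1938*(-4961/1741) = 9614418/1741 ≈ 5522.4)
(p + (19 - 11)²)*(-3641 - 1984) = (9614418/1741 + (19 - 11)²)*(-3641 - 1984) = (9614418/1741 + 8²)*(-5625) = (9614418/1741 + 64)*(-5625) = (9725842/1741)*(-5625) = -54707861250/1741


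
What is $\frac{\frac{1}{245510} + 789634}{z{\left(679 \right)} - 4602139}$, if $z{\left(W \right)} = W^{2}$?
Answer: $- \frac{21540338149}{112964552220} \approx -0.19068$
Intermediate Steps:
$\frac{\frac{1}{245510} + 789634}{z{\left(679 \right)} - 4602139} = \frac{\frac{1}{245510} + 789634}{679^{2} - 4602139} = \frac{\frac{1}{245510} + 789634}{461041 - 4602139} = \frac{193863043341}{245510 \left(-4141098\right)} = \frac{193863043341}{245510} \left(- \frac{1}{4141098}\right) = - \frac{21540338149}{112964552220}$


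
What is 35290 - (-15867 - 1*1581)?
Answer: 52738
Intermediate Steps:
35290 - (-15867 - 1*1581) = 35290 - (-15867 - 1581) = 35290 - 1*(-17448) = 35290 + 17448 = 52738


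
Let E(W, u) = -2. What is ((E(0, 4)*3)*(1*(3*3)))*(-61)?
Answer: 3294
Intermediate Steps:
((E(0, 4)*3)*(1*(3*3)))*(-61) = ((-2*3)*(1*(3*3)))*(-61) = -6*9*(-61) = -54*(-61) = 3294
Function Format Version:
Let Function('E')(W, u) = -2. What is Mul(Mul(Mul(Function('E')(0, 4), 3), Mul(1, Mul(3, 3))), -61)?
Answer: 3294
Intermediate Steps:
Mul(Mul(Mul(Function('E')(0, 4), 3), Mul(1, Mul(3, 3))), -61) = Mul(Mul(Mul(-2, 3), Mul(1, Mul(3, 3))), -61) = Mul(Mul(-6, Mul(1, 9)), -61) = Mul(Mul(-6, 9), -61) = Mul(-54, -61) = 3294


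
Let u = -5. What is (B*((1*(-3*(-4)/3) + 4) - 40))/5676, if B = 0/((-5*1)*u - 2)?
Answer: 0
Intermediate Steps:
B = 0 (B = 0/(-5*1*(-5) - 2) = 0/(-5*(-5) - 2) = 0/(25 - 2) = 0/23 = 0*(1/23) = 0)
(B*((1*(-3*(-4)/3) + 4) - 40))/5676 = (0*((1*(-3*(-4)/3) + 4) - 40))/5676 = (0*((1*(12*(⅓)) + 4) - 40))*(1/5676) = (0*((1*4 + 4) - 40))*(1/5676) = (0*((4 + 4) - 40))*(1/5676) = (0*(8 - 40))*(1/5676) = (0*(-32))*(1/5676) = 0*(1/5676) = 0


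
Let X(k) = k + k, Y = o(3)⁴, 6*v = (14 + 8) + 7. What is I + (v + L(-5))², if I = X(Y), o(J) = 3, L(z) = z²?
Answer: 37873/36 ≈ 1052.0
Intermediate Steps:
v = 29/6 (v = ((14 + 8) + 7)/6 = (22 + 7)/6 = (⅙)*29 = 29/6 ≈ 4.8333)
Y = 81 (Y = 3⁴ = 81)
X(k) = 2*k
I = 162 (I = 2*81 = 162)
I + (v + L(-5))² = 162 + (29/6 + (-5)²)² = 162 + (29/6 + 25)² = 162 + (179/6)² = 162 + 32041/36 = 37873/36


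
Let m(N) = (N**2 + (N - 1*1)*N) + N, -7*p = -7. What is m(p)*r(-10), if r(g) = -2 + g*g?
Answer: 196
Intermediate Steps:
p = 1 (p = -1/7*(-7) = 1)
r(g) = -2 + g**2
m(N) = N + N**2 + N*(-1 + N) (m(N) = (N**2 + (N - 1)*N) + N = (N**2 + (-1 + N)*N) + N = (N**2 + N*(-1 + N)) + N = N + N**2 + N*(-1 + N))
m(p)*r(-10) = (2*1**2)*(-2 + (-10)**2) = (2*1)*(-2 + 100) = 2*98 = 196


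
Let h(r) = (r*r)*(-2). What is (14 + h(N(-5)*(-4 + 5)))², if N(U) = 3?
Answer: 16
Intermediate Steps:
h(r) = -2*r² (h(r) = r²*(-2) = -2*r²)
(14 + h(N(-5)*(-4 + 5)))² = (14 - 2*9*(-4 + 5)²)² = (14 - 2*(3*1)²)² = (14 - 2*3²)² = (14 - 2*9)² = (14 - 18)² = (-4)² = 16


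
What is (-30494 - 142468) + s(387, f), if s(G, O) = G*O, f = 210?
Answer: -91692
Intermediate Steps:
(-30494 - 142468) + s(387, f) = (-30494 - 142468) + 387*210 = -172962 + 81270 = -91692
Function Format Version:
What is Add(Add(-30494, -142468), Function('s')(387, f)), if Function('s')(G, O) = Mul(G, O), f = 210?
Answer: -91692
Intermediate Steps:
Add(Add(-30494, -142468), Function('s')(387, f)) = Add(Add(-30494, -142468), Mul(387, 210)) = Add(-172962, 81270) = -91692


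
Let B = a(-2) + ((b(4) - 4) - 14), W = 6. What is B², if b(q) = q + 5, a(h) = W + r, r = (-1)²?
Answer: 4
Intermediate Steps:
r = 1
a(h) = 7 (a(h) = 6 + 1 = 7)
b(q) = 5 + q
B = -2 (B = 7 + (((5 + 4) - 4) - 14) = 7 + ((9 - 4) - 14) = 7 + (5 - 14) = 7 - 9 = -2)
B² = (-2)² = 4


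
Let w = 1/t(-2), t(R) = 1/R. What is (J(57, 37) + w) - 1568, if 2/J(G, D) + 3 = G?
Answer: -42389/27 ≈ -1570.0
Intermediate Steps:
t(R) = 1/R
J(G, D) = 2/(-3 + G)
w = -2 (w = 1/(1/(-2)) = 1/(-½) = -2)
(J(57, 37) + w) - 1568 = (2/(-3 + 57) - 2) - 1568 = (2/54 - 2) - 1568 = (2*(1/54) - 2) - 1568 = (1/27 - 2) - 1568 = -53/27 - 1568 = -42389/27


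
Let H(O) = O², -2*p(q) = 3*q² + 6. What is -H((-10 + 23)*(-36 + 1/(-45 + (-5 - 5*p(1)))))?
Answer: -663886756/3025 ≈ -2.1947e+5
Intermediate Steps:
p(q) = -3 - 3*q²/2 (p(q) = -(3*q² + 6)/2 = -(6 + 3*q²)/2 = -3 - 3*q²/2)
-H((-10 + 23)*(-36 + 1/(-45 + (-5 - 5*p(1))))) = -((-10 + 23)*(-36 + 1/(-45 + (-5 - 5*(-3 - 3/2*1²)))))² = -(13*(-36 + 1/(-45 + (-5 - 5*(-3 - 3/2*1)))))² = -(13*(-36 + 1/(-45 + (-5 - 5*(-3 - 3/2)))))² = -(13*(-36 + 1/(-45 + (-5 - 5*(-9/2)))))² = -(13*(-36 + 1/(-45 + (-5 + 45/2))))² = -(13*(-36 + 1/(-45 + 35/2)))² = -(13*(-36 + 1/(-55/2)))² = -(13*(-36 - 2/55))² = -(13*(-1982/55))² = -(-25766/55)² = -1*663886756/3025 = -663886756/3025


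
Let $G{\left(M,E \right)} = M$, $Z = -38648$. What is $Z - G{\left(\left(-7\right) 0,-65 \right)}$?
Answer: $-38648$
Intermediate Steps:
$Z - G{\left(\left(-7\right) 0,-65 \right)} = -38648 - \left(-7\right) 0 = -38648 - 0 = -38648 + 0 = -38648$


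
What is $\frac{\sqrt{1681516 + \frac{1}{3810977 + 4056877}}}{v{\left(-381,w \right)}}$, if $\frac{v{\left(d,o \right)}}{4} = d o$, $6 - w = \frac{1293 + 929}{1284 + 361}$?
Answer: $- \frac{1645 \sqrt{1285075281106318110}}{10189353491712} \approx -0.18301$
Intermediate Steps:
$w = \frac{7648}{1645}$ ($w = 6 - \frac{1293 + 929}{1284 + 361} = 6 - \frac{2222}{1645} = \frac{7648}{1645} \approx 4.6492$)
$v{\left(d,o \right)} = 4 d o$
$\frac{\sqrt{1681516 + \frac{1}{3810977 + 4056877}}}{v{\left(-381,w \right)}} = \frac{\sqrt{1681516 + \frac{1}{3810977 + 4056877}}}{4 \left(-381\right) \frac{7648}{1645}} = \frac{\sqrt{1681516 + \frac{1}{7867854}}}{- \frac{11655552}{1645}} = \sqrt{1681516 + \frac{1}{7867854}} \left(- \frac{1645}{11655552}\right) = \sqrt{\frac{13229922386665}{7867854}} \left(- \frac{1645}{11655552}\right) = \frac{\sqrt{1285075281106318110}}{874206} \left(- \frac{1645}{11655552}\right) = - \frac{1645 \sqrt{1285075281106318110}}{10189353491712}$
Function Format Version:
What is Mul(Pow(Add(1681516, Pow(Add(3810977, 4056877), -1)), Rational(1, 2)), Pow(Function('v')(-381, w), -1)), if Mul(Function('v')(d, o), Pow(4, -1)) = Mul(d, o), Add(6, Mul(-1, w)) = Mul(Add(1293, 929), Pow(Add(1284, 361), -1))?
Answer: Mul(Rational(-1645, 10189353491712), Pow(1285075281106318110, Rational(1, 2))) ≈ -0.18301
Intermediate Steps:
w = Rational(7648, 1645) (w = Add(6, Mul(-1, Mul(Add(1293, 929), Pow(Add(1284, 361), -1)))) = Add(6, Mul(-1, Mul(2222, Pow(1645, -1)))) = Add(6, Mul(-1, Mul(2222, Rational(1, 1645)))) = Add(6, Mul(-1, Rational(2222, 1645))) = Add(6, Rational(-2222, 1645)) = Rational(7648, 1645) ≈ 4.6492)
Function('v')(d, o) = Mul(4, d, o) (Function('v')(d, o) = Mul(4, Mul(d, o)) = Mul(4, d, o))
Mul(Pow(Add(1681516, Pow(Add(3810977, 4056877), -1)), Rational(1, 2)), Pow(Function('v')(-381, w), -1)) = Mul(Pow(Add(1681516, Pow(Add(3810977, 4056877), -1)), Rational(1, 2)), Pow(Mul(4, -381, Rational(7648, 1645)), -1)) = Mul(Pow(Add(1681516, Pow(7867854, -1)), Rational(1, 2)), Pow(Rational(-11655552, 1645), -1)) = Mul(Pow(Add(1681516, Rational(1, 7867854)), Rational(1, 2)), Rational(-1645, 11655552)) = Mul(Pow(Rational(13229922386665, 7867854), Rational(1, 2)), Rational(-1645, 11655552)) = Mul(Mul(Rational(1, 874206), Pow(1285075281106318110, Rational(1, 2))), Rational(-1645, 11655552)) = Mul(Rational(-1645, 10189353491712), Pow(1285075281106318110, Rational(1, 2)))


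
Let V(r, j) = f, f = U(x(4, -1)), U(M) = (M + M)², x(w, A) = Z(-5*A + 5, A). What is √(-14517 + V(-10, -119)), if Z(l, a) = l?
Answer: I*√14117 ≈ 118.81*I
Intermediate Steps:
x(w, A) = 5 - 5*A (x(w, A) = -5*A + 5 = 5 - 5*A)
U(M) = 4*M² (U(M) = (2*M)² = 4*M²)
f = 400 (f = 4*(5 - 5*(-1))² = 4*(5 + 5)² = 4*10² = 4*100 = 400)
V(r, j) = 400
√(-14517 + V(-10, -119)) = √(-14517 + 400) = √(-14117) = I*√14117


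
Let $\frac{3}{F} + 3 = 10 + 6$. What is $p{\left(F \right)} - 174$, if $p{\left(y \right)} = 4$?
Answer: $-170$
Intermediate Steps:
$F = \frac{3}{13}$ ($F = \frac{3}{-3 + \left(10 + 6\right)} = \frac{3}{-3 + 16} = \frac{3}{13} \approx 0.23077$)
$p{\left(F \right)} - 174 = 4 - 174 = -170$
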